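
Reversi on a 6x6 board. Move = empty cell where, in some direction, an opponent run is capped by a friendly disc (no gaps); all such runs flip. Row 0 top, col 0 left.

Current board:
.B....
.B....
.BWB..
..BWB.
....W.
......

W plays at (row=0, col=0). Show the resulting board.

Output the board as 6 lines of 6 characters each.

Answer: WB....
.W....
.BWB..
..BWB.
....W.
......

Derivation:
Place W at (0,0); scan 8 dirs for brackets.
Dir NW: edge -> no flip
Dir N: edge -> no flip
Dir NE: edge -> no flip
Dir W: edge -> no flip
Dir E: opp run (0,1), next='.' -> no flip
Dir SW: edge -> no flip
Dir S: first cell '.' (not opp) -> no flip
Dir SE: opp run (1,1) capped by W -> flip
All flips: (1,1)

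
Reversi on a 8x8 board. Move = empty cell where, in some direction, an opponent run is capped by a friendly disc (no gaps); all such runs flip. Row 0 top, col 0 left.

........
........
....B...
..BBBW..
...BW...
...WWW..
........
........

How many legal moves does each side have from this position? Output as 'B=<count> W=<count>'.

Answer: B=7 W=7

Derivation:
-- B to move --
(2,5): no bracket -> illegal
(2,6): no bracket -> illegal
(3,6): flips 1 -> legal
(4,2): no bracket -> illegal
(4,5): flips 1 -> legal
(4,6): flips 1 -> legal
(5,2): no bracket -> illegal
(5,6): no bracket -> illegal
(6,2): no bracket -> illegal
(6,3): flips 1 -> legal
(6,4): flips 2 -> legal
(6,5): flips 1 -> legal
(6,6): flips 2 -> legal
B mobility = 7
-- W to move --
(1,3): flips 1 -> legal
(1,4): flips 2 -> legal
(1,5): no bracket -> illegal
(2,1): flips 2 -> legal
(2,2): flips 1 -> legal
(2,3): flips 2 -> legal
(2,5): no bracket -> illegal
(3,1): flips 3 -> legal
(4,1): no bracket -> illegal
(4,2): flips 1 -> legal
(4,5): no bracket -> illegal
(5,2): no bracket -> illegal
W mobility = 7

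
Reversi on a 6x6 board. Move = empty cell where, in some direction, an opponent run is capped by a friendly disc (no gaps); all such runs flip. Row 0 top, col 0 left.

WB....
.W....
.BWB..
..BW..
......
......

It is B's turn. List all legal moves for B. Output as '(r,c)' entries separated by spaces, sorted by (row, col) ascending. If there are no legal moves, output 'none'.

Answer: (1,2) (3,4) (4,3)

Derivation:
(0,2): no bracket -> illegal
(1,0): no bracket -> illegal
(1,2): flips 1 -> legal
(1,3): no bracket -> illegal
(2,0): no bracket -> illegal
(2,4): no bracket -> illegal
(3,1): no bracket -> illegal
(3,4): flips 1 -> legal
(4,2): no bracket -> illegal
(4,3): flips 1 -> legal
(4,4): no bracket -> illegal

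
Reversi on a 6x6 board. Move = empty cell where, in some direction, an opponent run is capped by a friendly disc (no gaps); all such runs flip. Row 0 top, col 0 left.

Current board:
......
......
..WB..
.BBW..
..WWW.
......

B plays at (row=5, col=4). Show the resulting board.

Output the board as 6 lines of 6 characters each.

Place B at (5,4); scan 8 dirs for brackets.
Dir NW: opp run (4,3) capped by B -> flip
Dir N: opp run (4,4), next='.' -> no flip
Dir NE: first cell '.' (not opp) -> no flip
Dir W: first cell '.' (not opp) -> no flip
Dir E: first cell '.' (not opp) -> no flip
Dir SW: edge -> no flip
Dir S: edge -> no flip
Dir SE: edge -> no flip
All flips: (4,3)

Answer: ......
......
..WB..
.BBW..
..WBW.
....B.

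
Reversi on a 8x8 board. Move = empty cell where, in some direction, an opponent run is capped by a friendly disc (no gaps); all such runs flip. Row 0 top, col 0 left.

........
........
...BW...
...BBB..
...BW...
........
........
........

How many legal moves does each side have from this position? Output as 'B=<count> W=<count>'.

-- B to move --
(1,3): flips 1 -> legal
(1,4): flips 1 -> legal
(1,5): flips 1 -> legal
(2,5): flips 1 -> legal
(4,5): flips 1 -> legal
(5,3): flips 1 -> legal
(5,4): flips 1 -> legal
(5,5): flips 1 -> legal
B mobility = 8
-- W to move --
(1,2): no bracket -> illegal
(1,3): no bracket -> illegal
(1,4): no bracket -> illegal
(2,2): flips 2 -> legal
(2,5): no bracket -> illegal
(2,6): flips 1 -> legal
(3,2): no bracket -> illegal
(3,6): no bracket -> illegal
(4,2): flips 2 -> legal
(4,5): no bracket -> illegal
(4,6): flips 1 -> legal
(5,2): no bracket -> illegal
(5,3): no bracket -> illegal
(5,4): no bracket -> illegal
W mobility = 4

Answer: B=8 W=4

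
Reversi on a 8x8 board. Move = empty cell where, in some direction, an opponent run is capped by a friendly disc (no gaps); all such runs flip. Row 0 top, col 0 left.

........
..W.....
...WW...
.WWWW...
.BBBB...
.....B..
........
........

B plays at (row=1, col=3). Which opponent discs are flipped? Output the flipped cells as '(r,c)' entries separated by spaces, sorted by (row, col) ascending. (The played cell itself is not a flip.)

Answer: (2,3) (3,3)

Derivation:
Dir NW: first cell '.' (not opp) -> no flip
Dir N: first cell '.' (not opp) -> no flip
Dir NE: first cell '.' (not opp) -> no flip
Dir W: opp run (1,2), next='.' -> no flip
Dir E: first cell '.' (not opp) -> no flip
Dir SW: first cell '.' (not opp) -> no flip
Dir S: opp run (2,3) (3,3) capped by B -> flip
Dir SE: opp run (2,4), next='.' -> no flip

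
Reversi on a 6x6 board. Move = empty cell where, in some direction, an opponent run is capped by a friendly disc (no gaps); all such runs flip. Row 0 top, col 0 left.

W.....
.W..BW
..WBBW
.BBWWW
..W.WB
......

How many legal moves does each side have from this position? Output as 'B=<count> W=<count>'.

Answer: B=9 W=8

Derivation:
-- B to move --
(0,1): no bracket -> illegal
(0,2): no bracket -> illegal
(0,4): no bracket -> illegal
(0,5): flips 3 -> legal
(1,0): no bracket -> illegal
(1,2): flips 1 -> legal
(1,3): flips 1 -> legal
(2,0): no bracket -> illegal
(2,1): flips 1 -> legal
(4,1): no bracket -> illegal
(4,3): flips 2 -> legal
(5,1): flips 2 -> legal
(5,2): flips 1 -> legal
(5,3): flips 1 -> legal
(5,4): flips 2 -> legal
(5,5): no bracket -> illegal
B mobility = 9
-- W to move --
(0,3): flips 1 -> legal
(0,4): flips 2 -> legal
(0,5): no bracket -> illegal
(1,2): flips 1 -> legal
(1,3): flips 3 -> legal
(2,0): flips 1 -> legal
(2,1): no bracket -> illegal
(3,0): flips 2 -> legal
(4,0): flips 1 -> legal
(4,1): no bracket -> illegal
(4,3): no bracket -> illegal
(5,4): no bracket -> illegal
(5,5): flips 1 -> legal
W mobility = 8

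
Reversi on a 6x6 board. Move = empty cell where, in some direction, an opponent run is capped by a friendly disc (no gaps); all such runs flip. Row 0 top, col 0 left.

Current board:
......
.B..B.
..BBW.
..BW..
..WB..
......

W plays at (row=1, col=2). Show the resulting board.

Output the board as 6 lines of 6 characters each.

Place W at (1,2); scan 8 dirs for brackets.
Dir NW: first cell '.' (not opp) -> no flip
Dir N: first cell '.' (not opp) -> no flip
Dir NE: first cell '.' (not opp) -> no flip
Dir W: opp run (1,1), next='.' -> no flip
Dir E: first cell '.' (not opp) -> no flip
Dir SW: first cell '.' (not opp) -> no flip
Dir S: opp run (2,2) (3,2) capped by W -> flip
Dir SE: opp run (2,3), next='.' -> no flip
All flips: (2,2) (3,2)

Answer: ......
.BW.B.
..WBW.
..WW..
..WB..
......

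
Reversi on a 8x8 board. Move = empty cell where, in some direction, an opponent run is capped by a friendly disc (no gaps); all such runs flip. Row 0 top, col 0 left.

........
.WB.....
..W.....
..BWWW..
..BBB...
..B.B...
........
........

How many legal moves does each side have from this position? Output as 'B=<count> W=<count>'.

Answer: B=7 W=9

Derivation:
-- B to move --
(0,0): flips 3 -> legal
(0,1): no bracket -> illegal
(0,2): no bracket -> illegal
(1,0): flips 1 -> legal
(1,3): no bracket -> illegal
(2,0): no bracket -> illegal
(2,1): no bracket -> illegal
(2,3): flips 1 -> legal
(2,4): flips 2 -> legal
(2,5): flips 1 -> legal
(2,6): flips 1 -> legal
(3,1): no bracket -> illegal
(3,6): flips 3 -> legal
(4,5): no bracket -> illegal
(4,6): no bracket -> illegal
B mobility = 7
-- W to move --
(0,1): no bracket -> illegal
(0,2): flips 1 -> legal
(0,3): no bracket -> illegal
(1,3): flips 1 -> legal
(2,1): no bracket -> illegal
(2,3): no bracket -> illegal
(3,1): flips 1 -> legal
(4,1): no bracket -> illegal
(4,5): no bracket -> illegal
(5,1): flips 1 -> legal
(5,3): flips 2 -> legal
(5,5): flips 1 -> legal
(6,1): flips 2 -> legal
(6,2): flips 3 -> legal
(6,3): no bracket -> illegal
(6,4): flips 2 -> legal
(6,5): no bracket -> illegal
W mobility = 9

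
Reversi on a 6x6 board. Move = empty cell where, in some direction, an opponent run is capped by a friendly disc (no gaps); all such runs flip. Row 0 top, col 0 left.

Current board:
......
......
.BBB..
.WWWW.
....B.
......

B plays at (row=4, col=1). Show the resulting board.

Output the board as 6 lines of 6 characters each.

Answer: ......
......
.BBB..
.BBWW.
.B..B.
......

Derivation:
Place B at (4,1); scan 8 dirs for brackets.
Dir NW: first cell '.' (not opp) -> no flip
Dir N: opp run (3,1) capped by B -> flip
Dir NE: opp run (3,2) capped by B -> flip
Dir W: first cell '.' (not opp) -> no flip
Dir E: first cell '.' (not opp) -> no flip
Dir SW: first cell '.' (not opp) -> no flip
Dir S: first cell '.' (not opp) -> no flip
Dir SE: first cell '.' (not opp) -> no flip
All flips: (3,1) (3,2)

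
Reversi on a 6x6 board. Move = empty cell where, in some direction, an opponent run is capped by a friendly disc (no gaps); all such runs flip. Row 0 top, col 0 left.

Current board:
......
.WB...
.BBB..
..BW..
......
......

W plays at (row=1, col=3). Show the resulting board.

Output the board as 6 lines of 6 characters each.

Place W at (1,3); scan 8 dirs for brackets.
Dir NW: first cell '.' (not opp) -> no flip
Dir N: first cell '.' (not opp) -> no flip
Dir NE: first cell '.' (not opp) -> no flip
Dir W: opp run (1,2) capped by W -> flip
Dir E: first cell '.' (not opp) -> no flip
Dir SW: opp run (2,2), next='.' -> no flip
Dir S: opp run (2,3) capped by W -> flip
Dir SE: first cell '.' (not opp) -> no flip
All flips: (1,2) (2,3)

Answer: ......
.WWW..
.BBW..
..BW..
......
......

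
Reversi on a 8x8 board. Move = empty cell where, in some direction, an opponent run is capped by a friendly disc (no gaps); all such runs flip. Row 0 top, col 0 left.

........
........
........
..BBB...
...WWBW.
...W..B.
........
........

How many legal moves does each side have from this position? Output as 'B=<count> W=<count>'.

Answer: B=7 W=6

Derivation:
-- B to move --
(3,5): no bracket -> illegal
(3,6): flips 1 -> legal
(3,7): no bracket -> illegal
(4,2): flips 2 -> legal
(4,7): flips 1 -> legal
(5,2): flips 1 -> legal
(5,4): flips 2 -> legal
(5,5): flips 1 -> legal
(5,7): no bracket -> illegal
(6,2): no bracket -> illegal
(6,3): flips 2 -> legal
(6,4): no bracket -> illegal
B mobility = 7
-- W to move --
(2,1): flips 1 -> legal
(2,2): flips 1 -> legal
(2,3): flips 1 -> legal
(2,4): flips 1 -> legal
(2,5): flips 1 -> legal
(3,1): no bracket -> illegal
(3,5): no bracket -> illegal
(3,6): no bracket -> illegal
(4,1): no bracket -> illegal
(4,2): no bracket -> illegal
(4,7): no bracket -> illegal
(5,4): no bracket -> illegal
(5,5): no bracket -> illegal
(5,7): no bracket -> illegal
(6,5): no bracket -> illegal
(6,6): flips 1 -> legal
(6,7): no bracket -> illegal
W mobility = 6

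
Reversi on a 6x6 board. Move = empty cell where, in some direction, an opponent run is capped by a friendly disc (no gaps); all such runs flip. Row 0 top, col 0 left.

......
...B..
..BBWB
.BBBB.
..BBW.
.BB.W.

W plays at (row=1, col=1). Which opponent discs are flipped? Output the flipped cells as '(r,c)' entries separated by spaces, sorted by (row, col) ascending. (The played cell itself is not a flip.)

Answer: (2,2) (3,3)

Derivation:
Dir NW: first cell '.' (not opp) -> no flip
Dir N: first cell '.' (not opp) -> no flip
Dir NE: first cell '.' (not opp) -> no flip
Dir W: first cell '.' (not opp) -> no flip
Dir E: first cell '.' (not opp) -> no flip
Dir SW: first cell '.' (not opp) -> no flip
Dir S: first cell '.' (not opp) -> no flip
Dir SE: opp run (2,2) (3,3) capped by W -> flip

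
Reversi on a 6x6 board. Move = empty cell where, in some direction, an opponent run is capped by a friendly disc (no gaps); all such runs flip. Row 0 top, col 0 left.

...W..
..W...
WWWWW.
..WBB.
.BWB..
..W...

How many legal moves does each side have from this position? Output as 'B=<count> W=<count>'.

Answer: B=8 W=9

Derivation:
-- B to move --
(0,1): flips 2 -> legal
(0,2): no bracket -> illegal
(0,4): no bracket -> illegal
(1,0): flips 2 -> legal
(1,1): flips 1 -> legal
(1,3): flips 1 -> legal
(1,4): flips 3 -> legal
(1,5): flips 1 -> legal
(2,5): no bracket -> illegal
(3,0): no bracket -> illegal
(3,1): flips 1 -> legal
(3,5): no bracket -> illegal
(5,1): flips 1 -> legal
(5,3): no bracket -> illegal
B mobility = 8
-- W to move --
(2,5): flips 2 -> legal
(3,0): flips 1 -> legal
(3,1): no bracket -> illegal
(3,5): flips 2 -> legal
(4,0): flips 1 -> legal
(4,4): flips 3 -> legal
(4,5): flips 1 -> legal
(5,0): flips 1 -> legal
(5,1): no bracket -> illegal
(5,3): flips 2 -> legal
(5,4): flips 1 -> legal
W mobility = 9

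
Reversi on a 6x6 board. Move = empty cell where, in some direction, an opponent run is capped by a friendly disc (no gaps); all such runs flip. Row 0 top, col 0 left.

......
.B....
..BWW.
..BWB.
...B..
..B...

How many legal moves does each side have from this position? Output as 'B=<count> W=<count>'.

Answer: B=5 W=8

Derivation:
-- B to move --
(1,2): flips 1 -> legal
(1,3): flips 2 -> legal
(1,4): flips 2 -> legal
(1,5): no bracket -> illegal
(2,5): flips 2 -> legal
(3,5): no bracket -> illegal
(4,2): no bracket -> illegal
(4,4): flips 1 -> legal
B mobility = 5
-- W to move --
(0,0): flips 2 -> legal
(0,1): no bracket -> illegal
(0,2): no bracket -> illegal
(1,0): no bracket -> illegal
(1,2): no bracket -> illegal
(1,3): no bracket -> illegal
(2,0): no bracket -> illegal
(2,1): flips 1 -> legal
(2,5): no bracket -> illegal
(3,1): flips 1 -> legal
(3,5): flips 1 -> legal
(4,1): flips 1 -> legal
(4,2): no bracket -> illegal
(4,4): flips 1 -> legal
(4,5): flips 1 -> legal
(5,1): no bracket -> illegal
(5,3): flips 1 -> legal
(5,4): no bracket -> illegal
W mobility = 8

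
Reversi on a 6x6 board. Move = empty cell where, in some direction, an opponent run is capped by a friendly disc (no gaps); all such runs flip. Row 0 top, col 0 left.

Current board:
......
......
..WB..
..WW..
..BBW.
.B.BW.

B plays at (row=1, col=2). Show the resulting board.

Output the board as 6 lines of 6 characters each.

Answer: ......
..B...
..BB..
..BW..
..BBW.
.B.BW.

Derivation:
Place B at (1,2); scan 8 dirs for brackets.
Dir NW: first cell '.' (not opp) -> no flip
Dir N: first cell '.' (not opp) -> no flip
Dir NE: first cell '.' (not opp) -> no flip
Dir W: first cell '.' (not opp) -> no flip
Dir E: first cell '.' (not opp) -> no flip
Dir SW: first cell '.' (not opp) -> no flip
Dir S: opp run (2,2) (3,2) capped by B -> flip
Dir SE: first cell 'B' (not opp) -> no flip
All flips: (2,2) (3,2)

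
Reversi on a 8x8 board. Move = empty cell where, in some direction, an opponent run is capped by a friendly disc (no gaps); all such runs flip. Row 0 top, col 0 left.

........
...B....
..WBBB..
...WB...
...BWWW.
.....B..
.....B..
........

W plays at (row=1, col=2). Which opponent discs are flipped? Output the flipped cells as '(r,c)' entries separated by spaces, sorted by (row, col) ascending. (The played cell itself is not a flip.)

Dir NW: first cell '.' (not opp) -> no flip
Dir N: first cell '.' (not opp) -> no flip
Dir NE: first cell '.' (not opp) -> no flip
Dir W: first cell '.' (not opp) -> no flip
Dir E: opp run (1,3), next='.' -> no flip
Dir SW: first cell '.' (not opp) -> no flip
Dir S: first cell 'W' (not opp) -> no flip
Dir SE: opp run (2,3) (3,4) capped by W -> flip

Answer: (2,3) (3,4)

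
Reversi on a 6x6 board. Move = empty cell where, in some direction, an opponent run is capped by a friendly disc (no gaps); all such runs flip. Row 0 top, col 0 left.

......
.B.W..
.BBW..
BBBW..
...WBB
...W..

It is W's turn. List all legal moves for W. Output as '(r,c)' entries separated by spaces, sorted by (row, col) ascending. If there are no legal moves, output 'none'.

(0,0): flips 2 -> legal
(0,1): no bracket -> illegal
(0,2): no bracket -> illegal
(1,0): flips 2 -> legal
(1,2): no bracket -> illegal
(2,0): flips 2 -> legal
(3,4): no bracket -> illegal
(3,5): flips 1 -> legal
(4,0): flips 2 -> legal
(4,1): flips 1 -> legal
(4,2): no bracket -> illegal
(5,4): no bracket -> illegal
(5,5): flips 1 -> legal

Answer: (0,0) (1,0) (2,0) (3,5) (4,0) (4,1) (5,5)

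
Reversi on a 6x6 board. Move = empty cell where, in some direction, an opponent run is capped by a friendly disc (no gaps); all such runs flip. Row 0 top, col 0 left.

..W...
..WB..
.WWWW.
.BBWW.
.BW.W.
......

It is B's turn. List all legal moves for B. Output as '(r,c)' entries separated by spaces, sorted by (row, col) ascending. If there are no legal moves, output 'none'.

(0,1): no bracket -> illegal
(0,3): no bracket -> illegal
(1,0): flips 1 -> legal
(1,1): flips 2 -> legal
(1,4): flips 1 -> legal
(1,5): no bracket -> illegal
(2,0): no bracket -> illegal
(2,5): no bracket -> illegal
(3,0): no bracket -> illegal
(3,5): flips 3 -> legal
(4,3): flips 3 -> legal
(4,5): no bracket -> illegal
(5,1): no bracket -> illegal
(5,2): flips 1 -> legal
(5,3): flips 1 -> legal
(5,4): no bracket -> illegal
(5,5): no bracket -> illegal

Answer: (1,0) (1,1) (1,4) (3,5) (4,3) (5,2) (5,3)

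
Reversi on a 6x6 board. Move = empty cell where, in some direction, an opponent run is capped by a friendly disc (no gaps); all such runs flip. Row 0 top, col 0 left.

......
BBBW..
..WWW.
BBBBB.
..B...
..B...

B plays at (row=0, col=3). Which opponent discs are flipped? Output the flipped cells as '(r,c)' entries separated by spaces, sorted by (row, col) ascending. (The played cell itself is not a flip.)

Answer: (1,3) (2,3)

Derivation:
Dir NW: edge -> no flip
Dir N: edge -> no flip
Dir NE: edge -> no flip
Dir W: first cell '.' (not opp) -> no flip
Dir E: first cell '.' (not opp) -> no flip
Dir SW: first cell 'B' (not opp) -> no flip
Dir S: opp run (1,3) (2,3) capped by B -> flip
Dir SE: first cell '.' (not opp) -> no flip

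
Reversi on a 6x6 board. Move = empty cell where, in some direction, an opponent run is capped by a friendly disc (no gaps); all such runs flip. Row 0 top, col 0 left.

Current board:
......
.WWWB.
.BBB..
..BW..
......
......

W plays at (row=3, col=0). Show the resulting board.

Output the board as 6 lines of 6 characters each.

Answer: ......
.WWWB.
.WBB..
W.BW..
......
......

Derivation:
Place W at (3,0); scan 8 dirs for brackets.
Dir NW: edge -> no flip
Dir N: first cell '.' (not opp) -> no flip
Dir NE: opp run (2,1) capped by W -> flip
Dir W: edge -> no flip
Dir E: first cell '.' (not opp) -> no flip
Dir SW: edge -> no flip
Dir S: first cell '.' (not opp) -> no flip
Dir SE: first cell '.' (not opp) -> no flip
All flips: (2,1)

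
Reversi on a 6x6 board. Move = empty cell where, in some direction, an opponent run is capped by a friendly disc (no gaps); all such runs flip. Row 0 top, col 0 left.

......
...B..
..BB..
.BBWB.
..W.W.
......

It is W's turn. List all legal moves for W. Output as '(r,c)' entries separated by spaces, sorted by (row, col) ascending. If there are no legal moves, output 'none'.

Answer: (0,3) (1,1) (1,2) (2,0) (2,4) (3,0) (3,5)

Derivation:
(0,2): no bracket -> illegal
(0,3): flips 2 -> legal
(0,4): no bracket -> illegal
(1,1): flips 1 -> legal
(1,2): flips 2 -> legal
(1,4): no bracket -> illegal
(2,0): flips 1 -> legal
(2,1): no bracket -> illegal
(2,4): flips 1 -> legal
(2,5): no bracket -> illegal
(3,0): flips 2 -> legal
(3,5): flips 1 -> legal
(4,0): no bracket -> illegal
(4,1): no bracket -> illegal
(4,3): no bracket -> illegal
(4,5): no bracket -> illegal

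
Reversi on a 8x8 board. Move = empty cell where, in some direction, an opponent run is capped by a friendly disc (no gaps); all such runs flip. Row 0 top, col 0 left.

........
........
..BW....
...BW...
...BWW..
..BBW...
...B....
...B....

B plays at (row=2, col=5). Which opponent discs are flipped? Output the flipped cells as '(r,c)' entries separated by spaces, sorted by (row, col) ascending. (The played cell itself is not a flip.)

Dir NW: first cell '.' (not opp) -> no flip
Dir N: first cell '.' (not opp) -> no flip
Dir NE: first cell '.' (not opp) -> no flip
Dir W: first cell '.' (not opp) -> no flip
Dir E: first cell '.' (not opp) -> no flip
Dir SW: opp run (3,4) capped by B -> flip
Dir S: first cell '.' (not opp) -> no flip
Dir SE: first cell '.' (not opp) -> no flip

Answer: (3,4)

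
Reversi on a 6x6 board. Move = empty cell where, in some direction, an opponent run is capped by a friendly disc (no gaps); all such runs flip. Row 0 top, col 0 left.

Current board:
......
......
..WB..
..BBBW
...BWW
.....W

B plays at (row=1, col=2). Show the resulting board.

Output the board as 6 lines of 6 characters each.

Place B at (1,2); scan 8 dirs for brackets.
Dir NW: first cell '.' (not opp) -> no flip
Dir N: first cell '.' (not opp) -> no flip
Dir NE: first cell '.' (not opp) -> no flip
Dir W: first cell '.' (not opp) -> no flip
Dir E: first cell '.' (not opp) -> no flip
Dir SW: first cell '.' (not opp) -> no flip
Dir S: opp run (2,2) capped by B -> flip
Dir SE: first cell 'B' (not opp) -> no flip
All flips: (2,2)

Answer: ......
..B...
..BB..
..BBBW
...BWW
.....W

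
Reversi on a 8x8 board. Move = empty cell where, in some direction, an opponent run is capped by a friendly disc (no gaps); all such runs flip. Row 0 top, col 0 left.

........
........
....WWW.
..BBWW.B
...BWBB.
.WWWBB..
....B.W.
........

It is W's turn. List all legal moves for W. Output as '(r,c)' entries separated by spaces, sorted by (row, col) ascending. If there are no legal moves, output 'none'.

(2,1): no bracket -> illegal
(2,2): flips 1 -> legal
(2,3): flips 2 -> legal
(2,7): no bracket -> illegal
(3,1): flips 2 -> legal
(3,6): no bracket -> illegal
(4,1): no bracket -> illegal
(4,2): flips 2 -> legal
(4,7): flips 2 -> legal
(5,6): flips 3 -> legal
(5,7): flips 1 -> legal
(6,3): no bracket -> illegal
(6,5): flips 2 -> legal
(7,3): no bracket -> illegal
(7,4): flips 2 -> legal
(7,5): flips 1 -> legal

Answer: (2,2) (2,3) (3,1) (4,2) (4,7) (5,6) (5,7) (6,5) (7,4) (7,5)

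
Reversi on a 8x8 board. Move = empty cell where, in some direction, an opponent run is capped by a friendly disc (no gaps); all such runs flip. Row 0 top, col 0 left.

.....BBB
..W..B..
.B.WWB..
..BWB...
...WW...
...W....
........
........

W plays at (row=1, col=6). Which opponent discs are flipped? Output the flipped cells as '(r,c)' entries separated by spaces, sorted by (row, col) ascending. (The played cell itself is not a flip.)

Answer: (2,5) (3,4)

Derivation:
Dir NW: opp run (0,5), next=edge -> no flip
Dir N: opp run (0,6), next=edge -> no flip
Dir NE: opp run (0,7), next=edge -> no flip
Dir W: opp run (1,5), next='.' -> no flip
Dir E: first cell '.' (not opp) -> no flip
Dir SW: opp run (2,5) (3,4) capped by W -> flip
Dir S: first cell '.' (not opp) -> no flip
Dir SE: first cell '.' (not opp) -> no flip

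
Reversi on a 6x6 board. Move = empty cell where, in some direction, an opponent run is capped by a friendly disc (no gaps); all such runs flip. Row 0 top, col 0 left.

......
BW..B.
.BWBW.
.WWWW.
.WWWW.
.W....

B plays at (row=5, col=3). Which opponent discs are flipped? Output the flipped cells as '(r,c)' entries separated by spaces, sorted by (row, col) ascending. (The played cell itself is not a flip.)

Dir NW: opp run (4,2) (3,1), next='.' -> no flip
Dir N: opp run (4,3) (3,3) capped by B -> flip
Dir NE: opp run (4,4), next='.' -> no flip
Dir W: first cell '.' (not opp) -> no flip
Dir E: first cell '.' (not opp) -> no flip
Dir SW: edge -> no flip
Dir S: edge -> no flip
Dir SE: edge -> no flip

Answer: (3,3) (4,3)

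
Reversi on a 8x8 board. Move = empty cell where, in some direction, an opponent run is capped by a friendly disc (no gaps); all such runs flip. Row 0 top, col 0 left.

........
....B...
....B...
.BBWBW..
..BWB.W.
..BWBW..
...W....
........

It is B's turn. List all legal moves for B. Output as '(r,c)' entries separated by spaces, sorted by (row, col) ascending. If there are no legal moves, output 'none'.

Answer: (2,2) (2,6) (3,6) (5,6) (5,7) (6,2) (6,4) (6,6) (7,2) (7,4)

Derivation:
(2,2): flips 1 -> legal
(2,3): no bracket -> illegal
(2,5): no bracket -> illegal
(2,6): flips 1 -> legal
(3,6): flips 1 -> legal
(3,7): no bracket -> illegal
(4,5): no bracket -> illegal
(4,7): no bracket -> illegal
(5,6): flips 1 -> legal
(5,7): flips 2 -> legal
(6,2): flips 1 -> legal
(6,4): flips 1 -> legal
(6,5): no bracket -> illegal
(6,6): flips 1 -> legal
(7,2): flips 1 -> legal
(7,3): no bracket -> illegal
(7,4): flips 1 -> legal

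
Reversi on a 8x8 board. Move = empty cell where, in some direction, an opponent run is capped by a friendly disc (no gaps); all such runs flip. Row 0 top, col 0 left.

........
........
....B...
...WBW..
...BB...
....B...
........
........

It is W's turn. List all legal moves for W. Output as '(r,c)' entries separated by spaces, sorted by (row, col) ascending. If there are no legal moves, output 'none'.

(1,3): flips 1 -> legal
(1,4): no bracket -> illegal
(1,5): flips 1 -> legal
(2,3): no bracket -> illegal
(2,5): no bracket -> illegal
(3,2): no bracket -> illegal
(4,2): no bracket -> illegal
(4,5): no bracket -> illegal
(5,2): no bracket -> illegal
(5,3): flips 2 -> legal
(5,5): flips 1 -> legal
(6,3): no bracket -> illegal
(6,4): no bracket -> illegal
(6,5): no bracket -> illegal

Answer: (1,3) (1,5) (5,3) (5,5)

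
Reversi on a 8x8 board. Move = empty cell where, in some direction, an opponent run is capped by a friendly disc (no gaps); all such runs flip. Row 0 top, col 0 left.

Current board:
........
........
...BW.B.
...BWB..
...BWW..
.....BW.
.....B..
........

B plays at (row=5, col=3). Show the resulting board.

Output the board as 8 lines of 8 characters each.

Place B at (5,3); scan 8 dirs for brackets.
Dir NW: first cell '.' (not opp) -> no flip
Dir N: first cell 'B' (not opp) -> no flip
Dir NE: opp run (4,4) capped by B -> flip
Dir W: first cell '.' (not opp) -> no flip
Dir E: first cell '.' (not opp) -> no flip
Dir SW: first cell '.' (not opp) -> no flip
Dir S: first cell '.' (not opp) -> no flip
Dir SE: first cell '.' (not opp) -> no flip
All flips: (4,4)

Answer: ........
........
...BW.B.
...BWB..
...BBW..
...B.BW.
.....B..
........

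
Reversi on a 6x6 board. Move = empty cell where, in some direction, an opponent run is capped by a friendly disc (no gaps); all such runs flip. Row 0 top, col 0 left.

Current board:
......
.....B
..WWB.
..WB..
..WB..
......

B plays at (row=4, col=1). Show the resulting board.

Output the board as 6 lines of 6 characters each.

Answer: ......
.....B
..WWB.
..WB..
.BBB..
......

Derivation:
Place B at (4,1); scan 8 dirs for brackets.
Dir NW: first cell '.' (not opp) -> no flip
Dir N: first cell '.' (not opp) -> no flip
Dir NE: opp run (3,2) (2,3), next='.' -> no flip
Dir W: first cell '.' (not opp) -> no flip
Dir E: opp run (4,2) capped by B -> flip
Dir SW: first cell '.' (not opp) -> no flip
Dir S: first cell '.' (not opp) -> no flip
Dir SE: first cell '.' (not opp) -> no flip
All flips: (4,2)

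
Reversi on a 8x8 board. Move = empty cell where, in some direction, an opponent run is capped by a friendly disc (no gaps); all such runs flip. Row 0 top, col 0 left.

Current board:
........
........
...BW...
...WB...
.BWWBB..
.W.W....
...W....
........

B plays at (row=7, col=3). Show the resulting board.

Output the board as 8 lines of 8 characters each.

Answer: ........
........
...BW...
...BB...
.BWBBB..
.W.B....
...B....
...B....

Derivation:
Place B at (7,3); scan 8 dirs for brackets.
Dir NW: first cell '.' (not opp) -> no flip
Dir N: opp run (6,3) (5,3) (4,3) (3,3) capped by B -> flip
Dir NE: first cell '.' (not opp) -> no flip
Dir W: first cell '.' (not opp) -> no flip
Dir E: first cell '.' (not opp) -> no flip
Dir SW: edge -> no flip
Dir S: edge -> no flip
Dir SE: edge -> no flip
All flips: (3,3) (4,3) (5,3) (6,3)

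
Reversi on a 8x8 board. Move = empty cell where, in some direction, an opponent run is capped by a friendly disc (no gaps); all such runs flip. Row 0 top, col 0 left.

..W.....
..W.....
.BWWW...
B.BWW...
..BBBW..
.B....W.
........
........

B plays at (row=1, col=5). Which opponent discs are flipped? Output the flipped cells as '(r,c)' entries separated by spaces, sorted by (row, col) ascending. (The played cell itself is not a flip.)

Answer: (2,4) (3,3)

Derivation:
Dir NW: first cell '.' (not opp) -> no flip
Dir N: first cell '.' (not opp) -> no flip
Dir NE: first cell '.' (not opp) -> no flip
Dir W: first cell '.' (not opp) -> no flip
Dir E: first cell '.' (not opp) -> no flip
Dir SW: opp run (2,4) (3,3) capped by B -> flip
Dir S: first cell '.' (not opp) -> no flip
Dir SE: first cell '.' (not opp) -> no flip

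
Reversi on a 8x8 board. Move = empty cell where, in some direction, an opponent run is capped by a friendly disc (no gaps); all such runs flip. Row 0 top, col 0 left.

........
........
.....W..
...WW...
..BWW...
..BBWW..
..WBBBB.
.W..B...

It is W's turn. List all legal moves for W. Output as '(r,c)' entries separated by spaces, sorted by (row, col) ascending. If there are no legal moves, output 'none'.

(3,1): no bracket -> illegal
(3,2): flips 2 -> legal
(4,1): flips 1 -> legal
(5,1): flips 3 -> legal
(5,6): no bracket -> illegal
(5,7): no bracket -> illegal
(6,1): flips 1 -> legal
(6,7): flips 4 -> legal
(7,2): flips 1 -> legal
(7,3): flips 3 -> legal
(7,5): flips 1 -> legal
(7,6): flips 1 -> legal
(7,7): flips 1 -> legal

Answer: (3,2) (4,1) (5,1) (6,1) (6,7) (7,2) (7,3) (7,5) (7,6) (7,7)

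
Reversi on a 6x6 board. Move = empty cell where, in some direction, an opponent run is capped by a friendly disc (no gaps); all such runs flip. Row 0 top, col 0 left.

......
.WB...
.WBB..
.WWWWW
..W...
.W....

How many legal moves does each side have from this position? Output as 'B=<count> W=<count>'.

-- B to move --
(0,0): flips 1 -> legal
(0,1): no bracket -> illegal
(0,2): no bracket -> illegal
(1,0): flips 1 -> legal
(2,0): flips 1 -> legal
(2,4): no bracket -> illegal
(2,5): no bracket -> illegal
(3,0): flips 1 -> legal
(4,0): flips 1 -> legal
(4,1): flips 1 -> legal
(4,3): flips 1 -> legal
(4,4): flips 1 -> legal
(4,5): flips 1 -> legal
(5,0): no bracket -> illegal
(5,2): flips 2 -> legal
(5,3): no bracket -> illegal
B mobility = 10
-- W to move --
(0,1): flips 2 -> legal
(0,2): flips 2 -> legal
(0,3): flips 1 -> legal
(1,3): flips 3 -> legal
(1,4): flips 1 -> legal
(2,4): flips 2 -> legal
W mobility = 6

Answer: B=10 W=6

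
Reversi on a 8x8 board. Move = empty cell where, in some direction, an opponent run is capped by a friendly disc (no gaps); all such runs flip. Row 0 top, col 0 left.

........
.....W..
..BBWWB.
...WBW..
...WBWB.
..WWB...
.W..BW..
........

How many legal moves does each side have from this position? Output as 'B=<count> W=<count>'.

Answer: B=14 W=13

Derivation:
-- B to move --
(0,4): flips 1 -> legal
(0,5): no bracket -> illegal
(0,6): no bracket -> illegal
(1,3): flips 2 -> legal
(1,4): flips 1 -> legal
(1,6): flips 1 -> legal
(3,2): flips 2 -> legal
(3,6): flips 2 -> legal
(4,1): no bracket -> illegal
(4,2): flips 2 -> legal
(5,0): no bracket -> illegal
(5,1): flips 2 -> legal
(5,5): no bracket -> illegal
(5,6): flips 1 -> legal
(6,0): no bracket -> illegal
(6,2): flips 1 -> legal
(6,3): flips 3 -> legal
(6,6): flips 1 -> legal
(7,0): flips 3 -> legal
(7,1): no bracket -> illegal
(7,2): no bracket -> illegal
(7,4): no bracket -> illegal
(7,5): no bracket -> illegal
(7,6): flips 1 -> legal
B mobility = 14
-- W to move --
(1,1): flips 1 -> legal
(1,2): flips 2 -> legal
(1,3): flips 1 -> legal
(1,4): no bracket -> illegal
(1,6): no bracket -> illegal
(1,7): flips 1 -> legal
(2,1): flips 2 -> legal
(2,7): flips 1 -> legal
(3,1): no bracket -> illegal
(3,2): no bracket -> illegal
(3,6): no bracket -> illegal
(3,7): flips 1 -> legal
(4,7): flips 1 -> legal
(5,5): flips 2 -> legal
(5,6): no bracket -> illegal
(5,7): flips 1 -> legal
(6,3): flips 2 -> legal
(7,3): no bracket -> illegal
(7,4): flips 4 -> legal
(7,5): flips 1 -> legal
W mobility = 13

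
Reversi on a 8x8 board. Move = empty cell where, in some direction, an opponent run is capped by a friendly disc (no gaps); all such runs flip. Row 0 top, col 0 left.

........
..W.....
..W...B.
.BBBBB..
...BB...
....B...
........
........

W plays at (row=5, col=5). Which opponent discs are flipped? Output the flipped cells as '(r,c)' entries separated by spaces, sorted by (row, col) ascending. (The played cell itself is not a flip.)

Dir NW: opp run (4,4) (3,3) capped by W -> flip
Dir N: first cell '.' (not opp) -> no flip
Dir NE: first cell '.' (not opp) -> no flip
Dir W: opp run (5,4), next='.' -> no flip
Dir E: first cell '.' (not opp) -> no flip
Dir SW: first cell '.' (not opp) -> no flip
Dir S: first cell '.' (not opp) -> no flip
Dir SE: first cell '.' (not opp) -> no flip

Answer: (3,3) (4,4)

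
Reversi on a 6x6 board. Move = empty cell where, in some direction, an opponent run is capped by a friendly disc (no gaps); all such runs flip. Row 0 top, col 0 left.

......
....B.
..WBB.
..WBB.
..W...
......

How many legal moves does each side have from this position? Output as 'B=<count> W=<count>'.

Answer: B=5 W=5

Derivation:
-- B to move --
(1,1): flips 1 -> legal
(1,2): no bracket -> illegal
(1,3): no bracket -> illegal
(2,1): flips 1 -> legal
(3,1): flips 1 -> legal
(4,1): flips 1 -> legal
(4,3): no bracket -> illegal
(5,1): flips 1 -> legal
(5,2): no bracket -> illegal
(5,3): no bracket -> illegal
B mobility = 5
-- W to move --
(0,3): no bracket -> illegal
(0,4): no bracket -> illegal
(0,5): flips 2 -> legal
(1,2): no bracket -> illegal
(1,3): no bracket -> illegal
(1,5): flips 2 -> legal
(2,5): flips 2 -> legal
(3,5): flips 2 -> legal
(4,3): no bracket -> illegal
(4,4): flips 1 -> legal
(4,5): no bracket -> illegal
W mobility = 5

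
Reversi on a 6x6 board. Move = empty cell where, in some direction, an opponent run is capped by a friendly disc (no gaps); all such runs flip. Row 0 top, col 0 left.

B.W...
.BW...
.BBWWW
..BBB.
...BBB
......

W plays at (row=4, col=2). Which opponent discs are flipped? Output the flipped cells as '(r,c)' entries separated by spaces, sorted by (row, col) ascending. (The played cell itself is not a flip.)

Dir NW: first cell '.' (not opp) -> no flip
Dir N: opp run (3,2) (2,2) capped by W -> flip
Dir NE: opp run (3,3) capped by W -> flip
Dir W: first cell '.' (not opp) -> no flip
Dir E: opp run (4,3) (4,4) (4,5), next=edge -> no flip
Dir SW: first cell '.' (not opp) -> no flip
Dir S: first cell '.' (not opp) -> no flip
Dir SE: first cell '.' (not opp) -> no flip

Answer: (2,2) (3,2) (3,3)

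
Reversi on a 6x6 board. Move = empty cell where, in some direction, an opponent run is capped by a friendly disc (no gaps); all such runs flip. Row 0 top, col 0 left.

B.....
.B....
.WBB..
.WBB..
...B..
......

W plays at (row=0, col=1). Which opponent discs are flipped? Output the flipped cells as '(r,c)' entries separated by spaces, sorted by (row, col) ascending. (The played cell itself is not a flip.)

Dir NW: edge -> no flip
Dir N: edge -> no flip
Dir NE: edge -> no flip
Dir W: opp run (0,0), next=edge -> no flip
Dir E: first cell '.' (not opp) -> no flip
Dir SW: first cell '.' (not opp) -> no flip
Dir S: opp run (1,1) capped by W -> flip
Dir SE: first cell '.' (not opp) -> no flip

Answer: (1,1)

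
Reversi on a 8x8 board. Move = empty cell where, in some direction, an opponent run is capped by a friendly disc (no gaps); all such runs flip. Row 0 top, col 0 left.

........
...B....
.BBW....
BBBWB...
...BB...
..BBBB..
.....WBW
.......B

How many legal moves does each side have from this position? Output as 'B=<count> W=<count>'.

-- B to move --
(1,2): flips 1 -> legal
(1,4): flips 1 -> legal
(2,4): flips 1 -> legal
(4,2): no bracket -> illegal
(5,6): no bracket -> illegal
(5,7): flips 1 -> legal
(6,4): flips 1 -> legal
(7,4): no bracket -> illegal
(7,5): flips 1 -> legal
(7,6): flips 1 -> legal
B mobility = 7
-- W to move --
(0,2): no bracket -> illegal
(0,3): flips 1 -> legal
(0,4): no bracket -> illegal
(1,0): flips 4 -> legal
(1,1): flips 1 -> legal
(1,2): no bracket -> illegal
(1,4): no bracket -> illegal
(2,0): flips 2 -> legal
(2,4): no bracket -> illegal
(2,5): no bracket -> illegal
(3,5): flips 1 -> legal
(4,0): no bracket -> illegal
(4,1): flips 1 -> legal
(4,2): no bracket -> illegal
(4,5): flips 2 -> legal
(4,6): no bracket -> illegal
(5,1): no bracket -> illegal
(5,6): no bracket -> illegal
(5,7): no bracket -> illegal
(6,1): no bracket -> illegal
(6,2): no bracket -> illegal
(6,3): flips 2 -> legal
(6,4): no bracket -> illegal
(7,5): no bracket -> illegal
(7,6): no bracket -> illegal
W mobility = 8

Answer: B=7 W=8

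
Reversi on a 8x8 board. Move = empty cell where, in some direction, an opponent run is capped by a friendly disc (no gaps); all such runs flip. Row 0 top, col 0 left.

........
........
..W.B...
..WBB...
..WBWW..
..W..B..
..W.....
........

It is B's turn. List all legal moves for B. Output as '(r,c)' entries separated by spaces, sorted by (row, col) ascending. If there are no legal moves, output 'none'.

(1,1): flips 1 -> legal
(1,2): no bracket -> illegal
(1,3): no bracket -> illegal
(2,1): flips 1 -> legal
(2,3): no bracket -> illegal
(3,1): flips 1 -> legal
(3,5): flips 1 -> legal
(3,6): no bracket -> illegal
(4,1): flips 1 -> legal
(4,6): flips 2 -> legal
(5,1): flips 1 -> legal
(5,3): no bracket -> illegal
(5,4): flips 1 -> legal
(5,6): flips 1 -> legal
(6,1): flips 1 -> legal
(6,3): no bracket -> illegal
(7,1): no bracket -> illegal
(7,2): no bracket -> illegal
(7,3): no bracket -> illegal

Answer: (1,1) (2,1) (3,1) (3,5) (4,1) (4,6) (5,1) (5,4) (5,6) (6,1)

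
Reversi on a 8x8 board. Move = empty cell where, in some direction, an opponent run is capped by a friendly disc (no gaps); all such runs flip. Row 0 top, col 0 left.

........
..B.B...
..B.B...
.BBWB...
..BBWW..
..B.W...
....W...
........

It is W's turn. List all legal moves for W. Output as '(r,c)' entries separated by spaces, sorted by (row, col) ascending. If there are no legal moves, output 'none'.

(0,1): no bracket -> illegal
(0,2): no bracket -> illegal
(0,3): no bracket -> illegal
(0,4): flips 3 -> legal
(0,5): no bracket -> illegal
(1,1): flips 1 -> legal
(1,3): no bracket -> illegal
(1,5): flips 1 -> legal
(2,0): no bracket -> illegal
(2,1): flips 2 -> legal
(2,3): flips 1 -> legal
(2,5): no bracket -> illegal
(3,0): flips 2 -> legal
(3,5): flips 1 -> legal
(4,0): no bracket -> illegal
(4,1): flips 2 -> legal
(5,1): flips 1 -> legal
(5,3): flips 1 -> legal
(6,1): no bracket -> illegal
(6,2): no bracket -> illegal
(6,3): no bracket -> illegal

Answer: (0,4) (1,1) (1,5) (2,1) (2,3) (3,0) (3,5) (4,1) (5,1) (5,3)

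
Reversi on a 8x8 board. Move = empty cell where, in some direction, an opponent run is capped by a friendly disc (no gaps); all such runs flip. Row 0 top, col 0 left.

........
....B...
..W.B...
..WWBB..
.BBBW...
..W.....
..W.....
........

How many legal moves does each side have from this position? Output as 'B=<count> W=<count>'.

Answer: B=10 W=11

Derivation:
-- B to move --
(1,1): no bracket -> illegal
(1,2): flips 2 -> legal
(1,3): no bracket -> illegal
(2,1): flips 1 -> legal
(2,3): flips 2 -> legal
(3,1): flips 2 -> legal
(4,5): flips 1 -> legal
(5,1): no bracket -> illegal
(5,3): flips 1 -> legal
(5,4): flips 1 -> legal
(5,5): no bracket -> illegal
(6,1): flips 1 -> legal
(6,3): flips 1 -> legal
(7,1): no bracket -> illegal
(7,2): flips 2 -> legal
(7,3): no bracket -> illegal
B mobility = 10
-- W to move --
(0,3): no bracket -> illegal
(0,4): flips 3 -> legal
(0,5): no bracket -> illegal
(1,3): no bracket -> illegal
(1,5): flips 1 -> legal
(2,3): no bracket -> illegal
(2,5): flips 2 -> legal
(2,6): flips 1 -> legal
(3,0): flips 1 -> legal
(3,1): no bracket -> illegal
(3,6): flips 2 -> legal
(4,0): flips 3 -> legal
(4,5): no bracket -> illegal
(4,6): no bracket -> illegal
(5,0): flips 1 -> legal
(5,1): flips 1 -> legal
(5,3): flips 1 -> legal
(5,4): flips 1 -> legal
W mobility = 11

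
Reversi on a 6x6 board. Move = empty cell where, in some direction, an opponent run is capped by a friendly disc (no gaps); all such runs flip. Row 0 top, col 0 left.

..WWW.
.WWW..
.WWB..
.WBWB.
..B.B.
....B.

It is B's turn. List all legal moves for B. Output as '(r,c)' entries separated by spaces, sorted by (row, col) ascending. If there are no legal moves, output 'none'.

(0,0): flips 3 -> legal
(0,1): flips 1 -> legal
(0,5): no bracket -> illegal
(1,0): flips 1 -> legal
(1,4): no bracket -> illegal
(1,5): no bracket -> illegal
(2,0): flips 3 -> legal
(2,4): flips 1 -> legal
(3,0): flips 1 -> legal
(4,0): no bracket -> illegal
(4,1): no bracket -> illegal
(4,3): flips 1 -> legal

Answer: (0,0) (0,1) (1,0) (2,0) (2,4) (3,0) (4,3)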